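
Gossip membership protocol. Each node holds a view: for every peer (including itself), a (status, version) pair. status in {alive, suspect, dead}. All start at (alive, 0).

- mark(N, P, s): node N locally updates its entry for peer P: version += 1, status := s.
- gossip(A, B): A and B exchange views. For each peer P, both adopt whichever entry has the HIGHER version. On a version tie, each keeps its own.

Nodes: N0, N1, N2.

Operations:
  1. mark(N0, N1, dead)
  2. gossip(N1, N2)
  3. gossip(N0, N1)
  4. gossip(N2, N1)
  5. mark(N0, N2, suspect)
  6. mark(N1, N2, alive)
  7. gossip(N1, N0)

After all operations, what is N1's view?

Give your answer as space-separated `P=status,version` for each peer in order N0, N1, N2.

Op 1: N0 marks N1=dead -> (dead,v1)
Op 2: gossip N1<->N2 -> N1.N0=(alive,v0) N1.N1=(alive,v0) N1.N2=(alive,v0) | N2.N0=(alive,v0) N2.N1=(alive,v0) N2.N2=(alive,v0)
Op 3: gossip N0<->N1 -> N0.N0=(alive,v0) N0.N1=(dead,v1) N0.N2=(alive,v0) | N1.N0=(alive,v0) N1.N1=(dead,v1) N1.N2=(alive,v0)
Op 4: gossip N2<->N1 -> N2.N0=(alive,v0) N2.N1=(dead,v1) N2.N2=(alive,v0) | N1.N0=(alive,v0) N1.N1=(dead,v1) N1.N2=(alive,v0)
Op 5: N0 marks N2=suspect -> (suspect,v1)
Op 6: N1 marks N2=alive -> (alive,v1)
Op 7: gossip N1<->N0 -> N1.N0=(alive,v0) N1.N1=(dead,v1) N1.N2=(alive,v1) | N0.N0=(alive,v0) N0.N1=(dead,v1) N0.N2=(suspect,v1)

Answer: N0=alive,0 N1=dead,1 N2=alive,1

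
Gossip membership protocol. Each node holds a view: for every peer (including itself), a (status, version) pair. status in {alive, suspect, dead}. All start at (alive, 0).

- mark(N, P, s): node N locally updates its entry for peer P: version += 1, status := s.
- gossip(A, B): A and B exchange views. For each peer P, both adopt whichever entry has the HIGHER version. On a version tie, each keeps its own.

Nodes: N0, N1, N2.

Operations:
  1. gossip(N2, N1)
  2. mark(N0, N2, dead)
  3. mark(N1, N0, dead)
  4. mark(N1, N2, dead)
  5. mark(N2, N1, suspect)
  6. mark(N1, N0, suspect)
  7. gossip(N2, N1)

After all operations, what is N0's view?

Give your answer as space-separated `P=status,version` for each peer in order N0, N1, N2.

Op 1: gossip N2<->N1 -> N2.N0=(alive,v0) N2.N1=(alive,v0) N2.N2=(alive,v0) | N1.N0=(alive,v0) N1.N1=(alive,v0) N1.N2=(alive,v0)
Op 2: N0 marks N2=dead -> (dead,v1)
Op 3: N1 marks N0=dead -> (dead,v1)
Op 4: N1 marks N2=dead -> (dead,v1)
Op 5: N2 marks N1=suspect -> (suspect,v1)
Op 6: N1 marks N0=suspect -> (suspect,v2)
Op 7: gossip N2<->N1 -> N2.N0=(suspect,v2) N2.N1=(suspect,v1) N2.N2=(dead,v1) | N1.N0=(suspect,v2) N1.N1=(suspect,v1) N1.N2=(dead,v1)

Answer: N0=alive,0 N1=alive,0 N2=dead,1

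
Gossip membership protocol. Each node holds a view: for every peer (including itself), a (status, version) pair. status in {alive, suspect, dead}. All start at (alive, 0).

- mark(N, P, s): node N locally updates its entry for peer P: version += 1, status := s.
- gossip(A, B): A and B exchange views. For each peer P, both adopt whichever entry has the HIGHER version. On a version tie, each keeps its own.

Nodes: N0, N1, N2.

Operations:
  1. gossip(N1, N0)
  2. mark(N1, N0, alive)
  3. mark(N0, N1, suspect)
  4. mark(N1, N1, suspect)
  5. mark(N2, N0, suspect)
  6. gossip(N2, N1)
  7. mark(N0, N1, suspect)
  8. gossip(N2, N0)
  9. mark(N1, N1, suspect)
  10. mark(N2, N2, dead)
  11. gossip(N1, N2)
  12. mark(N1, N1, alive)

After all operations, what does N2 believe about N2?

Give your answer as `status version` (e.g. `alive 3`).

Answer: dead 1

Derivation:
Op 1: gossip N1<->N0 -> N1.N0=(alive,v0) N1.N1=(alive,v0) N1.N2=(alive,v0) | N0.N0=(alive,v0) N0.N1=(alive,v0) N0.N2=(alive,v0)
Op 2: N1 marks N0=alive -> (alive,v1)
Op 3: N0 marks N1=suspect -> (suspect,v1)
Op 4: N1 marks N1=suspect -> (suspect,v1)
Op 5: N2 marks N0=suspect -> (suspect,v1)
Op 6: gossip N2<->N1 -> N2.N0=(suspect,v1) N2.N1=(suspect,v1) N2.N2=(alive,v0) | N1.N0=(alive,v1) N1.N1=(suspect,v1) N1.N2=(alive,v0)
Op 7: N0 marks N1=suspect -> (suspect,v2)
Op 8: gossip N2<->N0 -> N2.N0=(suspect,v1) N2.N1=(suspect,v2) N2.N2=(alive,v0) | N0.N0=(suspect,v1) N0.N1=(suspect,v2) N0.N2=(alive,v0)
Op 9: N1 marks N1=suspect -> (suspect,v2)
Op 10: N2 marks N2=dead -> (dead,v1)
Op 11: gossip N1<->N2 -> N1.N0=(alive,v1) N1.N1=(suspect,v2) N1.N2=(dead,v1) | N2.N0=(suspect,v1) N2.N1=(suspect,v2) N2.N2=(dead,v1)
Op 12: N1 marks N1=alive -> (alive,v3)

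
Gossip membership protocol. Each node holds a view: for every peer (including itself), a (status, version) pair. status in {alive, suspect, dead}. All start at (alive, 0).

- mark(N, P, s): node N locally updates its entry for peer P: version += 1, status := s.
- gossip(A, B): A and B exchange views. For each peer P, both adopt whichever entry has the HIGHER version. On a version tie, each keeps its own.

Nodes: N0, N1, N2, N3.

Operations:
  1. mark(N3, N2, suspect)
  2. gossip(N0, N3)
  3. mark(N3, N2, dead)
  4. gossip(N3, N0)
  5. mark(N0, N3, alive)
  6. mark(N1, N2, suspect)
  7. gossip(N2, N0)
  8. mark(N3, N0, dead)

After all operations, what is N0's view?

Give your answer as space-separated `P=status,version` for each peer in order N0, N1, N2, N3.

Op 1: N3 marks N2=suspect -> (suspect,v1)
Op 2: gossip N0<->N3 -> N0.N0=(alive,v0) N0.N1=(alive,v0) N0.N2=(suspect,v1) N0.N3=(alive,v0) | N3.N0=(alive,v0) N3.N1=(alive,v0) N3.N2=(suspect,v1) N3.N3=(alive,v0)
Op 3: N3 marks N2=dead -> (dead,v2)
Op 4: gossip N3<->N0 -> N3.N0=(alive,v0) N3.N1=(alive,v0) N3.N2=(dead,v2) N3.N3=(alive,v0) | N0.N0=(alive,v0) N0.N1=(alive,v0) N0.N2=(dead,v2) N0.N3=(alive,v0)
Op 5: N0 marks N3=alive -> (alive,v1)
Op 6: N1 marks N2=suspect -> (suspect,v1)
Op 7: gossip N2<->N0 -> N2.N0=(alive,v0) N2.N1=(alive,v0) N2.N2=(dead,v2) N2.N3=(alive,v1) | N0.N0=(alive,v0) N0.N1=(alive,v0) N0.N2=(dead,v2) N0.N3=(alive,v1)
Op 8: N3 marks N0=dead -> (dead,v1)

Answer: N0=alive,0 N1=alive,0 N2=dead,2 N3=alive,1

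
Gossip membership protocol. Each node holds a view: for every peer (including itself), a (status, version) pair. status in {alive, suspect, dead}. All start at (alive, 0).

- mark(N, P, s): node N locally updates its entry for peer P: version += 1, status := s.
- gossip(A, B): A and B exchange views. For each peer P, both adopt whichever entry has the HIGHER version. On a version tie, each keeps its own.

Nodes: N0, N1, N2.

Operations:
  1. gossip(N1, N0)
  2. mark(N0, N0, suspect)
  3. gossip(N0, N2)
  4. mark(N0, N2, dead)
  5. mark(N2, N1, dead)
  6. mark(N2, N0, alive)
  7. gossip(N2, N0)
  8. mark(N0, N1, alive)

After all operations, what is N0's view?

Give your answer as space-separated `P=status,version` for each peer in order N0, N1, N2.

Answer: N0=alive,2 N1=alive,2 N2=dead,1

Derivation:
Op 1: gossip N1<->N0 -> N1.N0=(alive,v0) N1.N1=(alive,v0) N1.N2=(alive,v0) | N0.N0=(alive,v0) N0.N1=(alive,v0) N0.N2=(alive,v0)
Op 2: N0 marks N0=suspect -> (suspect,v1)
Op 3: gossip N0<->N2 -> N0.N0=(suspect,v1) N0.N1=(alive,v0) N0.N2=(alive,v0) | N2.N0=(suspect,v1) N2.N1=(alive,v0) N2.N2=(alive,v0)
Op 4: N0 marks N2=dead -> (dead,v1)
Op 5: N2 marks N1=dead -> (dead,v1)
Op 6: N2 marks N0=alive -> (alive,v2)
Op 7: gossip N2<->N0 -> N2.N0=(alive,v2) N2.N1=(dead,v1) N2.N2=(dead,v1) | N0.N0=(alive,v2) N0.N1=(dead,v1) N0.N2=(dead,v1)
Op 8: N0 marks N1=alive -> (alive,v2)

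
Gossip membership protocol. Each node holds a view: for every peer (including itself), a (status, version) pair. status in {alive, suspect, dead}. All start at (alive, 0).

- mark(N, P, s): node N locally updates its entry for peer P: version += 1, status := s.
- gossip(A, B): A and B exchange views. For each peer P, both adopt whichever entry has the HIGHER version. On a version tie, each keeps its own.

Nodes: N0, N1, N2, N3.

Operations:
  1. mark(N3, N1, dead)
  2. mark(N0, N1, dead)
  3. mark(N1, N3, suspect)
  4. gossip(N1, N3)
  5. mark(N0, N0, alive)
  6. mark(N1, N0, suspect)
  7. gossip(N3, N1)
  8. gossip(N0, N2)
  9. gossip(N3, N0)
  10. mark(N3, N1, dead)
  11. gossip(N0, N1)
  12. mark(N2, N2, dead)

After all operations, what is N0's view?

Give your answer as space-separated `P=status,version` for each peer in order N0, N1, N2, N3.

Answer: N0=alive,1 N1=dead,1 N2=alive,0 N3=suspect,1

Derivation:
Op 1: N3 marks N1=dead -> (dead,v1)
Op 2: N0 marks N1=dead -> (dead,v1)
Op 3: N1 marks N3=suspect -> (suspect,v1)
Op 4: gossip N1<->N3 -> N1.N0=(alive,v0) N1.N1=(dead,v1) N1.N2=(alive,v0) N1.N3=(suspect,v1) | N3.N0=(alive,v0) N3.N1=(dead,v1) N3.N2=(alive,v0) N3.N3=(suspect,v1)
Op 5: N0 marks N0=alive -> (alive,v1)
Op 6: N1 marks N0=suspect -> (suspect,v1)
Op 7: gossip N3<->N1 -> N3.N0=(suspect,v1) N3.N1=(dead,v1) N3.N2=(alive,v0) N3.N3=(suspect,v1) | N1.N0=(suspect,v1) N1.N1=(dead,v1) N1.N2=(alive,v0) N1.N3=(suspect,v1)
Op 8: gossip N0<->N2 -> N0.N0=(alive,v1) N0.N1=(dead,v1) N0.N2=(alive,v0) N0.N3=(alive,v0) | N2.N0=(alive,v1) N2.N1=(dead,v1) N2.N2=(alive,v0) N2.N3=(alive,v0)
Op 9: gossip N3<->N0 -> N3.N0=(suspect,v1) N3.N1=(dead,v1) N3.N2=(alive,v0) N3.N3=(suspect,v1) | N0.N0=(alive,v1) N0.N1=(dead,v1) N0.N2=(alive,v0) N0.N3=(suspect,v1)
Op 10: N3 marks N1=dead -> (dead,v2)
Op 11: gossip N0<->N1 -> N0.N0=(alive,v1) N0.N1=(dead,v1) N0.N2=(alive,v0) N0.N3=(suspect,v1) | N1.N0=(suspect,v1) N1.N1=(dead,v1) N1.N2=(alive,v0) N1.N3=(suspect,v1)
Op 12: N2 marks N2=dead -> (dead,v1)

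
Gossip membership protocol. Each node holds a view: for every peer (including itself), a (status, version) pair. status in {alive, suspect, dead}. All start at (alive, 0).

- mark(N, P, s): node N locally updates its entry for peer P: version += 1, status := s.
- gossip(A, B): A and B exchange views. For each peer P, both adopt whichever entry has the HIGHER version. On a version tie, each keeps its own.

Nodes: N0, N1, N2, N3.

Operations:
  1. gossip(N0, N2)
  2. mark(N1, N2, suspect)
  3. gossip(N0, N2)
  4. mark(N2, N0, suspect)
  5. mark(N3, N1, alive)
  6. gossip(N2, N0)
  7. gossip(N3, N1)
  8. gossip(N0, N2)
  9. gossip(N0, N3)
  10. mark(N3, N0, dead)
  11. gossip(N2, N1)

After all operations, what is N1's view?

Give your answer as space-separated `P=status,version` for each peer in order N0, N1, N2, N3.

Op 1: gossip N0<->N2 -> N0.N0=(alive,v0) N0.N1=(alive,v0) N0.N2=(alive,v0) N0.N3=(alive,v0) | N2.N0=(alive,v0) N2.N1=(alive,v0) N2.N2=(alive,v0) N2.N3=(alive,v0)
Op 2: N1 marks N2=suspect -> (suspect,v1)
Op 3: gossip N0<->N2 -> N0.N0=(alive,v0) N0.N1=(alive,v0) N0.N2=(alive,v0) N0.N3=(alive,v0) | N2.N0=(alive,v0) N2.N1=(alive,v0) N2.N2=(alive,v0) N2.N3=(alive,v0)
Op 4: N2 marks N0=suspect -> (suspect,v1)
Op 5: N3 marks N1=alive -> (alive,v1)
Op 6: gossip N2<->N0 -> N2.N0=(suspect,v1) N2.N1=(alive,v0) N2.N2=(alive,v0) N2.N3=(alive,v0) | N0.N0=(suspect,v1) N0.N1=(alive,v0) N0.N2=(alive,v0) N0.N3=(alive,v0)
Op 7: gossip N3<->N1 -> N3.N0=(alive,v0) N3.N1=(alive,v1) N3.N2=(suspect,v1) N3.N3=(alive,v0) | N1.N0=(alive,v0) N1.N1=(alive,v1) N1.N2=(suspect,v1) N1.N3=(alive,v0)
Op 8: gossip N0<->N2 -> N0.N0=(suspect,v1) N0.N1=(alive,v0) N0.N2=(alive,v0) N0.N3=(alive,v0) | N2.N0=(suspect,v1) N2.N1=(alive,v0) N2.N2=(alive,v0) N2.N3=(alive,v0)
Op 9: gossip N0<->N3 -> N0.N0=(suspect,v1) N0.N1=(alive,v1) N0.N2=(suspect,v1) N0.N3=(alive,v0) | N3.N0=(suspect,v1) N3.N1=(alive,v1) N3.N2=(suspect,v1) N3.N3=(alive,v0)
Op 10: N3 marks N0=dead -> (dead,v2)
Op 11: gossip N2<->N1 -> N2.N0=(suspect,v1) N2.N1=(alive,v1) N2.N2=(suspect,v1) N2.N3=(alive,v0) | N1.N0=(suspect,v1) N1.N1=(alive,v1) N1.N2=(suspect,v1) N1.N3=(alive,v0)

Answer: N0=suspect,1 N1=alive,1 N2=suspect,1 N3=alive,0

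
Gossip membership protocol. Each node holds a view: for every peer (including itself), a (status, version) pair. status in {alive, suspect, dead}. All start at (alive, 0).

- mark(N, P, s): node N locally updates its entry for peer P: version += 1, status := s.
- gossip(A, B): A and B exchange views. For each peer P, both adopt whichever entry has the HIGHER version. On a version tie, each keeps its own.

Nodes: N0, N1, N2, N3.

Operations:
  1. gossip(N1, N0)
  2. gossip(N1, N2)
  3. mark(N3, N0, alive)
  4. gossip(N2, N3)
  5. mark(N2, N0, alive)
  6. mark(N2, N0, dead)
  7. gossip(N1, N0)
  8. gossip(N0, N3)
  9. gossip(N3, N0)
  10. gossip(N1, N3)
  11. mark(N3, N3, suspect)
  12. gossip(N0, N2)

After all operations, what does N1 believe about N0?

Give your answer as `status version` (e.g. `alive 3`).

Op 1: gossip N1<->N0 -> N1.N0=(alive,v0) N1.N1=(alive,v0) N1.N2=(alive,v0) N1.N3=(alive,v0) | N0.N0=(alive,v0) N0.N1=(alive,v0) N0.N2=(alive,v0) N0.N3=(alive,v0)
Op 2: gossip N1<->N2 -> N1.N0=(alive,v0) N1.N1=(alive,v0) N1.N2=(alive,v0) N1.N3=(alive,v0) | N2.N0=(alive,v0) N2.N1=(alive,v0) N2.N2=(alive,v0) N2.N3=(alive,v0)
Op 3: N3 marks N0=alive -> (alive,v1)
Op 4: gossip N2<->N3 -> N2.N0=(alive,v1) N2.N1=(alive,v0) N2.N2=(alive,v0) N2.N3=(alive,v0) | N3.N0=(alive,v1) N3.N1=(alive,v0) N3.N2=(alive,v0) N3.N3=(alive,v0)
Op 5: N2 marks N0=alive -> (alive,v2)
Op 6: N2 marks N0=dead -> (dead,v3)
Op 7: gossip N1<->N0 -> N1.N0=(alive,v0) N1.N1=(alive,v0) N1.N2=(alive,v0) N1.N3=(alive,v0) | N0.N0=(alive,v0) N0.N1=(alive,v0) N0.N2=(alive,v0) N0.N3=(alive,v0)
Op 8: gossip N0<->N3 -> N0.N0=(alive,v1) N0.N1=(alive,v0) N0.N2=(alive,v0) N0.N3=(alive,v0) | N3.N0=(alive,v1) N3.N1=(alive,v0) N3.N2=(alive,v0) N3.N3=(alive,v0)
Op 9: gossip N3<->N0 -> N3.N0=(alive,v1) N3.N1=(alive,v0) N3.N2=(alive,v0) N3.N3=(alive,v0) | N0.N0=(alive,v1) N0.N1=(alive,v0) N0.N2=(alive,v0) N0.N3=(alive,v0)
Op 10: gossip N1<->N3 -> N1.N0=(alive,v1) N1.N1=(alive,v0) N1.N2=(alive,v0) N1.N3=(alive,v0) | N3.N0=(alive,v1) N3.N1=(alive,v0) N3.N2=(alive,v0) N3.N3=(alive,v0)
Op 11: N3 marks N3=suspect -> (suspect,v1)
Op 12: gossip N0<->N2 -> N0.N0=(dead,v3) N0.N1=(alive,v0) N0.N2=(alive,v0) N0.N3=(alive,v0) | N2.N0=(dead,v3) N2.N1=(alive,v0) N2.N2=(alive,v0) N2.N3=(alive,v0)

Answer: alive 1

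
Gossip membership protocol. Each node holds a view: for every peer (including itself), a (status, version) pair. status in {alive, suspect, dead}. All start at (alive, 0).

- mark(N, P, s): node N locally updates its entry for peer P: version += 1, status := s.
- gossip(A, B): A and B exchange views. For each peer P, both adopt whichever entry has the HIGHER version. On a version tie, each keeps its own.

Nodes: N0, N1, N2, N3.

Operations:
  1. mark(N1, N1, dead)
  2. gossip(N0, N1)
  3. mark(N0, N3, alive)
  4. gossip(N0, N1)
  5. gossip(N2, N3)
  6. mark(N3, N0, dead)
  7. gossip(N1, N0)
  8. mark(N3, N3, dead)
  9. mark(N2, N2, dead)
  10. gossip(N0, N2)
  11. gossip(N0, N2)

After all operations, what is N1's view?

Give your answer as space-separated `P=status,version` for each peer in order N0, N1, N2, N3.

Op 1: N1 marks N1=dead -> (dead,v1)
Op 2: gossip N0<->N1 -> N0.N0=(alive,v0) N0.N1=(dead,v1) N0.N2=(alive,v0) N0.N3=(alive,v0) | N1.N0=(alive,v0) N1.N1=(dead,v1) N1.N2=(alive,v0) N1.N3=(alive,v0)
Op 3: N0 marks N3=alive -> (alive,v1)
Op 4: gossip N0<->N1 -> N0.N0=(alive,v0) N0.N1=(dead,v1) N0.N2=(alive,v0) N0.N3=(alive,v1) | N1.N0=(alive,v0) N1.N1=(dead,v1) N1.N2=(alive,v0) N1.N3=(alive,v1)
Op 5: gossip N2<->N3 -> N2.N0=(alive,v0) N2.N1=(alive,v0) N2.N2=(alive,v0) N2.N3=(alive,v0) | N3.N0=(alive,v0) N3.N1=(alive,v0) N3.N2=(alive,v0) N3.N3=(alive,v0)
Op 6: N3 marks N0=dead -> (dead,v1)
Op 7: gossip N1<->N0 -> N1.N0=(alive,v0) N1.N1=(dead,v1) N1.N2=(alive,v0) N1.N3=(alive,v1) | N0.N0=(alive,v0) N0.N1=(dead,v1) N0.N2=(alive,v0) N0.N3=(alive,v1)
Op 8: N3 marks N3=dead -> (dead,v1)
Op 9: N2 marks N2=dead -> (dead,v1)
Op 10: gossip N0<->N2 -> N0.N0=(alive,v0) N0.N1=(dead,v1) N0.N2=(dead,v1) N0.N3=(alive,v1) | N2.N0=(alive,v0) N2.N1=(dead,v1) N2.N2=(dead,v1) N2.N3=(alive,v1)
Op 11: gossip N0<->N2 -> N0.N0=(alive,v0) N0.N1=(dead,v1) N0.N2=(dead,v1) N0.N3=(alive,v1) | N2.N0=(alive,v0) N2.N1=(dead,v1) N2.N2=(dead,v1) N2.N3=(alive,v1)

Answer: N0=alive,0 N1=dead,1 N2=alive,0 N3=alive,1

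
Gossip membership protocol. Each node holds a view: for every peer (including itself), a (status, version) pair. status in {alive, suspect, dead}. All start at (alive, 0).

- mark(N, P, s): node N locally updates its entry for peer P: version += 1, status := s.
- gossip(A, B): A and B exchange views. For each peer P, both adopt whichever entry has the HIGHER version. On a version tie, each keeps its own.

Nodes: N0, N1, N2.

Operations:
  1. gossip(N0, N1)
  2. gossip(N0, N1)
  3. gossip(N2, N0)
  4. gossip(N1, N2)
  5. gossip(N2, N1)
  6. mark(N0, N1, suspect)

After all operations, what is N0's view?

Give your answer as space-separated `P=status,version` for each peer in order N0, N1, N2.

Answer: N0=alive,0 N1=suspect,1 N2=alive,0

Derivation:
Op 1: gossip N0<->N1 -> N0.N0=(alive,v0) N0.N1=(alive,v0) N0.N2=(alive,v0) | N1.N0=(alive,v0) N1.N1=(alive,v0) N1.N2=(alive,v0)
Op 2: gossip N0<->N1 -> N0.N0=(alive,v0) N0.N1=(alive,v0) N0.N2=(alive,v0) | N1.N0=(alive,v0) N1.N1=(alive,v0) N1.N2=(alive,v0)
Op 3: gossip N2<->N0 -> N2.N0=(alive,v0) N2.N1=(alive,v0) N2.N2=(alive,v0) | N0.N0=(alive,v0) N0.N1=(alive,v0) N0.N2=(alive,v0)
Op 4: gossip N1<->N2 -> N1.N0=(alive,v0) N1.N1=(alive,v0) N1.N2=(alive,v0) | N2.N0=(alive,v0) N2.N1=(alive,v0) N2.N2=(alive,v0)
Op 5: gossip N2<->N1 -> N2.N0=(alive,v0) N2.N1=(alive,v0) N2.N2=(alive,v0) | N1.N0=(alive,v0) N1.N1=(alive,v0) N1.N2=(alive,v0)
Op 6: N0 marks N1=suspect -> (suspect,v1)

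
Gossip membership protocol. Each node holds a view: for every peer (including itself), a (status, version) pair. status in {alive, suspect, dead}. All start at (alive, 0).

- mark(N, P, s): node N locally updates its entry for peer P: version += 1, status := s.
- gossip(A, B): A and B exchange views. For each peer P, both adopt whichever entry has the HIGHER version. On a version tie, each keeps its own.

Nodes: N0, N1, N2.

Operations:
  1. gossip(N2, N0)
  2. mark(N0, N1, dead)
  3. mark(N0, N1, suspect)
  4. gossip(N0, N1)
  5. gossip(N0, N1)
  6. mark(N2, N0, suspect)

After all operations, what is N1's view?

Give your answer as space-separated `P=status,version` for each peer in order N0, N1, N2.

Answer: N0=alive,0 N1=suspect,2 N2=alive,0

Derivation:
Op 1: gossip N2<->N0 -> N2.N0=(alive,v0) N2.N1=(alive,v0) N2.N2=(alive,v0) | N0.N0=(alive,v0) N0.N1=(alive,v0) N0.N2=(alive,v0)
Op 2: N0 marks N1=dead -> (dead,v1)
Op 3: N0 marks N1=suspect -> (suspect,v2)
Op 4: gossip N0<->N1 -> N0.N0=(alive,v0) N0.N1=(suspect,v2) N0.N2=(alive,v0) | N1.N0=(alive,v0) N1.N1=(suspect,v2) N1.N2=(alive,v0)
Op 5: gossip N0<->N1 -> N0.N0=(alive,v0) N0.N1=(suspect,v2) N0.N2=(alive,v0) | N1.N0=(alive,v0) N1.N1=(suspect,v2) N1.N2=(alive,v0)
Op 6: N2 marks N0=suspect -> (suspect,v1)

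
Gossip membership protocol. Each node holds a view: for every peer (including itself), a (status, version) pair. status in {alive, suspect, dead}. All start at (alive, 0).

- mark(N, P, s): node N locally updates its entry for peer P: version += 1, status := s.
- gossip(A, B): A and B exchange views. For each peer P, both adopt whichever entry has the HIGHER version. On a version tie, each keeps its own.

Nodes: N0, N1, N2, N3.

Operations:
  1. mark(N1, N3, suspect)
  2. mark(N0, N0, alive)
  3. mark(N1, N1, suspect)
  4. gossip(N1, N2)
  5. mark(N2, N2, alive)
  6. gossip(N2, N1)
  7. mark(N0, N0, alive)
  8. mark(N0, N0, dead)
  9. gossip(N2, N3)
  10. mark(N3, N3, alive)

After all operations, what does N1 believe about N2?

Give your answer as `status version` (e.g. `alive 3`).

Op 1: N1 marks N3=suspect -> (suspect,v1)
Op 2: N0 marks N0=alive -> (alive,v1)
Op 3: N1 marks N1=suspect -> (suspect,v1)
Op 4: gossip N1<->N2 -> N1.N0=(alive,v0) N1.N1=(suspect,v1) N1.N2=(alive,v0) N1.N3=(suspect,v1) | N2.N0=(alive,v0) N2.N1=(suspect,v1) N2.N2=(alive,v0) N2.N3=(suspect,v1)
Op 5: N2 marks N2=alive -> (alive,v1)
Op 6: gossip N2<->N1 -> N2.N0=(alive,v0) N2.N1=(suspect,v1) N2.N2=(alive,v1) N2.N3=(suspect,v1) | N1.N0=(alive,v0) N1.N1=(suspect,v1) N1.N2=(alive,v1) N1.N3=(suspect,v1)
Op 7: N0 marks N0=alive -> (alive,v2)
Op 8: N0 marks N0=dead -> (dead,v3)
Op 9: gossip N2<->N3 -> N2.N0=(alive,v0) N2.N1=(suspect,v1) N2.N2=(alive,v1) N2.N3=(suspect,v1) | N3.N0=(alive,v0) N3.N1=(suspect,v1) N3.N2=(alive,v1) N3.N3=(suspect,v1)
Op 10: N3 marks N3=alive -> (alive,v2)

Answer: alive 1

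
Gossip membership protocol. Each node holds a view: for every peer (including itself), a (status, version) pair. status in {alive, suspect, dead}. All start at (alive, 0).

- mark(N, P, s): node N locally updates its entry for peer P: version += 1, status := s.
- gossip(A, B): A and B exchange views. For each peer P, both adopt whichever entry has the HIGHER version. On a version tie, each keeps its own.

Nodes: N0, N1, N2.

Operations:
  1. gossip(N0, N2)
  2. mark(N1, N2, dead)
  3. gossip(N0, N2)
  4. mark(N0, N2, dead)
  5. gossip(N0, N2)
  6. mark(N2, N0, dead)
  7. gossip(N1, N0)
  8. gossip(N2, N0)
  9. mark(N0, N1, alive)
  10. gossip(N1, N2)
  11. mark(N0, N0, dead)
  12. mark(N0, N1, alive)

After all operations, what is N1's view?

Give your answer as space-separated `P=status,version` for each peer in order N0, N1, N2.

Op 1: gossip N0<->N2 -> N0.N0=(alive,v0) N0.N1=(alive,v0) N0.N2=(alive,v0) | N2.N0=(alive,v0) N2.N1=(alive,v0) N2.N2=(alive,v0)
Op 2: N1 marks N2=dead -> (dead,v1)
Op 3: gossip N0<->N2 -> N0.N0=(alive,v0) N0.N1=(alive,v0) N0.N2=(alive,v0) | N2.N0=(alive,v0) N2.N1=(alive,v0) N2.N2=(alive,v0)
Op 4: N0 marks N2=dead -> (dead,v1)
Op 5: gossip N0<->N2 -> N0.N0=(alive,v0) N0.N1=(alive,v0) N0.N2=(dead,v1) | N2.N0=(alive,v0) N2.N1=(alive,v0) N2.N2=(dead,v1)
Op 6: N2 marks N0=dead -> (dead,v1)
Op 7: gossip N1<->N0 -> N1.N0=(alive,v0) N1.N1=(alive,v0) N1.N2=(dead,v1) | N0.N0=(alive,v0) N0.N1=(alive,v0) N0.N2=(dead,v1)
Op 8: gossip N2<->N0 -> N2.N0=(dead,v1) N2.N1=(alive,v0) N2.N2=(dead,v1) | N0.N0=(dead,v1) N0.N1=(alive,v0) N0.N2=(dead,v1)
Op 9: N0 marks N1=alive -> (alive,v1)
Op 10: gossip N1<->N2 -> N1.N0=(dead,v1) N1.N1=(alive,v0) N1.N2=(dead,v1) | N2.N0=(dead,v1) N2.N1=(alive,v0) N2.N2=(dead,v1)
Op 11: N0 marks N0=dead -> (dead,v2)
Op 12: N0 marks N1=alive -> (alive,v2)

Answer: N0=dead,1 N1=alive,0 N2=dead,1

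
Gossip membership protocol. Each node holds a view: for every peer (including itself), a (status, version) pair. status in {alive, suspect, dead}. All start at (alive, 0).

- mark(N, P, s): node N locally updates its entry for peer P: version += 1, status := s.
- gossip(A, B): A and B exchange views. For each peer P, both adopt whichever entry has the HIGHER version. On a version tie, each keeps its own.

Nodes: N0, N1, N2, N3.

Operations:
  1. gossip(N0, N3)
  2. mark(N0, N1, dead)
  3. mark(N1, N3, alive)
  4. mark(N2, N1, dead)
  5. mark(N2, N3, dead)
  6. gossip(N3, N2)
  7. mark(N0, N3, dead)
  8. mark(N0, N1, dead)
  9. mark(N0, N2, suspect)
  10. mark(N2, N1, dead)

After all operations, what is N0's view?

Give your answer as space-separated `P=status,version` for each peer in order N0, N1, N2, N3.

Op 1: gossip N0<->N3 -> N0.N0=(alive,v0) N0.N1=(alive,v0) N0.N2=(alive,v0) N0.N3=(alive,v0) | N3.N0=(alive,v0) N3.N1=(alive,v0) N3.N2=(alive,v0) N3.N3=(alive,v0)
Op 2: N0 marks N1=dead -> (dead,v1)
Op 3: N1 marks N3=alive -> (alive,v1)
Op 4: N2 marks N1=dead -> (dead,v1)
Op 5: N2 marks N3=dead -> (dead,v1)
Op 6: gossip N3<->N2 -> N3.N0=(alive,v0) N3.N1=(dead,v1) N3.N2=(alive,v0) N3.N3=(dead,v1) | N2.N0=(alive,v0) N2.N1=(dead,v1) N2.N2=(alive,v0) N2.N3=(dead,v1)
Op 7: N0 marks N3=dead -> (dead,v1)
Op 8: N0 marks N1=dead -> (dead,v2)
Op 9: N0 marks N2=suspect -> (suspect,v1)
Op 10: N2 marks N1=dead -> (dead,v2)

Answer: N0=alive,0 N1=dead,2 N2=suspect,1 N3=dead,1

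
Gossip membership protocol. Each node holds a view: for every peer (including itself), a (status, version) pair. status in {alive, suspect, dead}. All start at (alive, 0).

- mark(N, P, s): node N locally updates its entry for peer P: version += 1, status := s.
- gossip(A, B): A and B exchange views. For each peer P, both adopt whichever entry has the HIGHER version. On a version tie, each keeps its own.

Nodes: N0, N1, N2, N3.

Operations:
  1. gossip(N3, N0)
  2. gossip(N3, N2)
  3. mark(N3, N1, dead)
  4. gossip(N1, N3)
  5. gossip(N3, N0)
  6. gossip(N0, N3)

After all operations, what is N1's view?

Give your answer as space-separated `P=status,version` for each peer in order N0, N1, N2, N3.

Op 1: gossip N3<->N0 -> N3.N0=(alive,v0) N3.N1=(alive,v0) N3.N2=(alive,v0) N3.N3=(alive,v0) | N0.N0=(alive,v0) N0.N1=(alive,v0) N0.N2=(alive,v0) N0.N3=(alive,v0)
Op 2: gossip N3<->N2 -> N3.N0=(alive,v0) N3.N1=(alive,v0) N3.N2=(alive,v0) N3.N3=(alive,v0) | N2.N0=(alive,v0) N2.N1=(alive,v0) N2.N2=(alive,v0) N2.N3=(alive,v0)
Op 3: N3 marks N1=dead -> (dead,v1)
Op 4: gossip N1<->N3 -> N1.N0=(alive,v0) N1.N1=(dead,v1) N1.N2=(alive,v0) N1.N3=(alive,v0) | N3.N0=(alive,v0) N3.N1=(dead,v1) N3.N2=(alive,v0) N3.N3=(alive,v0)
Op 5: gossip N3<->N0 -> N3.N0=(alive,v0) N3.N1=(dead,v1) N3.N2=(alive,v0) N3.N3=(alive,v0) | N0.N0=(alive,v0) N0.N1=(dead,v1) N0.N2=(alive,v0) N0.N3=(alive,v0)
Op 6: gossip N0<->N3 -> N0.N0=(alive,v0) N0.N1=(dead,v1) N0.N2=(alive,v0) N0.N3=(alive,v0) | N3.N0=(alive,v0) N3.N1=(dead,v1) N3.N2=(alive,v0) N3.N3=(alive,v0)

Answer: N0=alive,0 N1=dead,1 N2=alive,0 N3=alive,0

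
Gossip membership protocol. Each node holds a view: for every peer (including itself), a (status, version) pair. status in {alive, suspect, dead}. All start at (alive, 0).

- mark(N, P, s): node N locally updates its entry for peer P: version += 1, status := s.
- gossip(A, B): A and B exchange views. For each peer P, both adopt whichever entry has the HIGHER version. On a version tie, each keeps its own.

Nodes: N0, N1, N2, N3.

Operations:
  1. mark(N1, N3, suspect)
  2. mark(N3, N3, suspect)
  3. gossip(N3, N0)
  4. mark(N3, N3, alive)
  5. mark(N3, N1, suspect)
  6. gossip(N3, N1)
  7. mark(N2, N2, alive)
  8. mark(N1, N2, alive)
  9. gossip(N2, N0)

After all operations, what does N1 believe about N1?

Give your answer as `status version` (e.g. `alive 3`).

Answer: suspect 1

Derivation:
Op 1: N1 marks N3=suspect -> (suspect,v1)
Op 2: N3 marks N3=suspect -> (suspect,v1)
Op 3: gossip N3<->N0 -> N3.N0=(alive,v0) N3.N1=(alive,v0) N3.N2=(alive,v0) N3.N3=(suspect,v1) | N0.N0=(alive,v0) N0.N1=(alive,v0) N0.N2=(alive,v0) N0.N3=(suspect,v1)
Op 4: N3 marks N3=alive -> (alive,v2)
Op 5: N3 marks N1=suspect -> (suspect,v1)
Op 6: gossip N3<->N1 -> N3.N0=(alive,v0) N3.N1=(suspect,v1) N3.N2=(alive,v0) N3.N3=(alive,v2) | N1.N0=(alive,v0) N1.N1=(suspect,v1) N1.N2=(alive,v0) N1.N3=(alive,v2)
Op 7: N2 marks N2=alive -> (alive,v1)
Op 8: N1 marks N2=alive -> (alive,v1)
Op 9: gossip N2<->N0 -> N2.N0=(alive,v0) N2.N1=(alive,v0) N2.N2=(alive,v1) N2.N3=(suspect,v1) | N0.N0=(alive,v0) N0.N1=(alive,v0) N0.N2=(alive,v1) N0.N3=(suspect,v1)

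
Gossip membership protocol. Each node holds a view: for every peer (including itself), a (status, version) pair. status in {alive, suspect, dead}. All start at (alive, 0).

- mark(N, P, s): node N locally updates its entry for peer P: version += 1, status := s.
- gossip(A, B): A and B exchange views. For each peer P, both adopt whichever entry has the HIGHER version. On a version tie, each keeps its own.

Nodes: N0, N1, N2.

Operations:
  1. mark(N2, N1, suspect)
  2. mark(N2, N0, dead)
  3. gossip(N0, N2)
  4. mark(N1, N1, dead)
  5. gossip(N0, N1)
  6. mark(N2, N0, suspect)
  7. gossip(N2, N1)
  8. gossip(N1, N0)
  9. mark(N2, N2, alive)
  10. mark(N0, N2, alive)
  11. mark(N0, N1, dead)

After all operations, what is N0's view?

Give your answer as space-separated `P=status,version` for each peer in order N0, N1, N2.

Op 1: N2 marks N1=suspect -> (suspect,v1)
Op 2: N2 marks N0=dead -> (dead,v1)
Op 3: gossip N0<->N2 -> N0.N0=(dead,v1) N0.N1=(suspect,v1) N0.N2=(alive,v0) | N2.N0=(dead,v1) N2.N1=(suspect,v1) N2.N2=(alive,v0)
Op 4: N1 marks N1=dead -> (dead,v1)
Op 5: gossip N0<->N1 -> N0.N0=(dead,v1) N0.N1=(suspect,v1) N0.N2=(alive,v0) | N1.N0=(dead,v1) N1.N1=(dead,v1) N1.N2=(alive,v0)
Op 6: N2 marks N0=suspect -> (suspect,v2)
Op 7: gossip N2<->N1 -> N2.N0=(suspect,v2) N2.N1=(suspect,v1) N2.N2=(alive,v0) | N1.N0=(suspect,v2) N1.N1=(dead,v1) N1.N2=(alive,v0)
Op 8: gossip N1<->N0 -> N1.N0=(suspect,v2) N1.N1=(dead,v1) N1.N2=(alive,v0) | N0.N0=(suspect,v2) N0.N1=(suspect,v1) N0.N2=(alive,v0)
Op 9: N2 marks N2=alive -> (alive,v1)
Op 10: N0 marks N2=alive -> (alive,v1)
Op 11: N0 marks N1=dead -> (dead,v2)

Answer: N0=suspect,2 N1=dead,2 N2=alive,1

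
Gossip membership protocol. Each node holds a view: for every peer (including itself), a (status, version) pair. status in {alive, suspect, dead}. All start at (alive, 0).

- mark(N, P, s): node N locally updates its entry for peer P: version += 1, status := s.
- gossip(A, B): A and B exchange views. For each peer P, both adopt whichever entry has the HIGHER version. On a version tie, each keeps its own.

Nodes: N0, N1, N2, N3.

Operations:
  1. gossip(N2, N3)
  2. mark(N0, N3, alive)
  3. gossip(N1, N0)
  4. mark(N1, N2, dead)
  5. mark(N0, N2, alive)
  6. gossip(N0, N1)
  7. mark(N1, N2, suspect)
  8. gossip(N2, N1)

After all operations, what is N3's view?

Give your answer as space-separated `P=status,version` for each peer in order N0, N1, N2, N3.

Answer: N0=alive,0 N1=alive,0 N2=alive,0 N3=alive,0

Derivation:
Op 1: gossip N2<->N3 -> N2.N0=(alive,v0) N2.N1=(alive,v0) N2.N2=(alive,v0) N2.N3=(alive,v0) | N3.N0=(alive,v0) N3.N1=(alive,v0) N3.N2=(alive,v0) N3.N3=(alive,v0)
Op 2: N0 marks N3=alive -> (alive,v1)
Op 3: gossip N1<->N0 -> N1.N0=(alive,v0) N1.N1=(alive,v0) N1.N2=(alive,v0) N1.N3=(alive,v1) | N0.N0=(alive,v0) N0.N1=(alive,v0) N0.N2=(alive,v0) N0.N3=(alive,v1)
Op 4: N1 marks N2=dead -> (dead,v1)
Op 5: N0 marks N2=alive -> (alive,v1)
Op 6: gossip N0<->N1 -> N0.N0=(alive,v0) N0.N1=(alive,v0) N0.N2=(alive,v1) N0.N3=(alive,v1) | N1.N0=(alive,v0) N1.N1=(alive,v0) N1.N2=(dead,v1) N1.N3=(alive,v1)
Op 7: N1 marks N2=suspect -> (suspect,v2)
Op 8: gossip N2<->N1 -> N2.N0=(alive,v0) N2.N1=(alive,v0) N2.N2=(suspect,v2) N2.N3=(alive,v1) | N1.N0=(alive,v0) N1.N1=(alive,v0) N1.N2=(suspect,v2) N1.N3=(alive,v1)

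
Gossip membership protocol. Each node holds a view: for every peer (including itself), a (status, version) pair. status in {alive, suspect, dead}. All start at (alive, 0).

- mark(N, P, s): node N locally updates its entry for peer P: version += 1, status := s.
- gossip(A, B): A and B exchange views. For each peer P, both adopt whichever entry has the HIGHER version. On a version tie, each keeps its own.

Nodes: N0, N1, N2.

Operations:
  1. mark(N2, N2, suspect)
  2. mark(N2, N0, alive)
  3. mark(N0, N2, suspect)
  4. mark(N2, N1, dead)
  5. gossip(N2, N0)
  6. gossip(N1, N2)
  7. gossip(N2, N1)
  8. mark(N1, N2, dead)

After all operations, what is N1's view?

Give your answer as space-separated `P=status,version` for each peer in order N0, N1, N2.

Op 1: N2 marks N2=suspect -> (suspect,v1)
Op 2: N2 marks N0=alive -> (alive,v1)
Op 3: N0 marks N2=suspect -> (suspect,v1)
Op 4: N2 marks N1=dead -> (dead,v1)
Op 5: gossip N2<->N0 -> N2.N0=(alive,v1) N2.N1=(dead,v1) N2.N2=(suspect,v1) | N0.N0=(alive,v1) N0.N1=(dead,v1) N0.N2=(suspect,v1)
Op 6: gossip N1<->N2 -> N1.N0=(alive,v1) N1.N1=(dead,v1) N1.N2=(suspect,v1) | N2.N0=(alive,v1) N2.N1=(dead,v1) N2.N2=(suspect,v1)
Op 7: gossip N2<->N1 -> N2.N0=(alive,v1) N2.N1=(dead,v1) N2.N2=(suspect,v1) | N1.N0=(alive,v1) N1.N1=(dead,v1) N1.N2=(suspect,v1)
Op 8: N1 marks N2=dead -> (dead,v2)

Answer: N0=alive,1 N1=dead,1 N2=dead,2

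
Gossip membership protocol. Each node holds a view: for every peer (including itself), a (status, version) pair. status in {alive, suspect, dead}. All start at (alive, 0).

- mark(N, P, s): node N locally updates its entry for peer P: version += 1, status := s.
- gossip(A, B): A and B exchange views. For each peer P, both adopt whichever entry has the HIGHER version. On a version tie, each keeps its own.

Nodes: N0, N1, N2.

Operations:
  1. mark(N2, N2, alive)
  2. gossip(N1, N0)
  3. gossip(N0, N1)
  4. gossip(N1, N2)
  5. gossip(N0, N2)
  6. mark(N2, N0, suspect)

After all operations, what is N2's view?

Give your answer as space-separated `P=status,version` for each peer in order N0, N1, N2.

Op 1: N2 marks N2=alive -> (alive,v1)
Op 2: gossip N1<->N0 -> N1.N0=(alive,v0) N1.N1=(alive,v0) N1.N2=(alive,v0) | N0.N0=(alive,v0) N0.N1=(alive,v0) N0.N2=(alive,v0)
Op 3: gossip N0<->N1 -> N0.N0=(alive,v0) N0.N1=(alive,v0) N0.N2=(alive,v0) | N1.N0=(alive,v0) N1.N1=(alive,v0) N1.N2=(alive,v0)
Op 4: gossip N1<->N2 -> N1.N0=(alive,v0) N1.N1=(alive,v0) N1.N2=(alive,v1) | N2.N0=(alive,v0) N2.N1=(alive,v0) N2.N2=(alive,v1)
Op 5: gossip N0<->N2 -> N0.N0=(alive,v0) N0.N1=(alive,v0) N0.N2=(alive,v1) | N2.N0=(alive,v0) N2.N1=(alive,v0) N2.N2=(alive,v1)
Op 6: N2 marks N0=suspect -> (suspect,v1)

Answer: N0=suspect,1 N1=alive,0 N2=alive,1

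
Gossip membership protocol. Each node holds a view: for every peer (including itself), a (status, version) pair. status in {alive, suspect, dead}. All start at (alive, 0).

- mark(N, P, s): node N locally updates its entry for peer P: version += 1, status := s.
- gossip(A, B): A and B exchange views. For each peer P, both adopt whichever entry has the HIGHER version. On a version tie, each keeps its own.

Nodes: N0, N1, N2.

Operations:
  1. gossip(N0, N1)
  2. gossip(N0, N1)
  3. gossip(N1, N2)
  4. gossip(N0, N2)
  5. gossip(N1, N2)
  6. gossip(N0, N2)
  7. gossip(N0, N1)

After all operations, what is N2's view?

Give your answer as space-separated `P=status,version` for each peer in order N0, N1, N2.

Op 1: gossip N0<->N1 -> N0.N0=(alive,v0) N0.N1=(alive,v0) N0.N2=(alive,v0) | N1.N0=(alive,v0) N1.N1=(alive,v0) N1.N2=(alive,v0)
Op 2: gossip N0<->N1 -> N0.N0=(alive,v0) N0.N1=(alive,v0) N0.N2=(alive,v0) | N1.N0=(alive,v0) N1.N1=(alive,v0) N1.N2=(alive,v0)
Op 3: gossip N1<->N2 -> N1.N0=(alive,v0) N1.N1=(alive,v0) N1.N2=(alive,v0) | N2.N0=(alive,v0) N2.N1=(alive,v0) N2.N2=(alive,v0)
Op 4: gossip N0<->N2 -> N0.N0=(alive,v0) N0.N1=(alive,v0) N0.N2=(alive,v0) | N2.N0=(alive,v0) N2.N1=(alive,v0) N2.N2=(alive,v0)
Op 5: gossip N1<->N2 -> N1.N0=(alive,v0) N1.N1=(alive,v0) N1.N2=(alive,v0) | N2.N0=(alive,v0) N2.N1=(alive,v0) N2.N2=(alive,v0)
Op 6: gossip N0<->N2 -> N0.N0=(alive,v0) N0.N1=(alive,v0) N0.N2=(alive,v0) | N2.N0=(alive,v0) N2.N1=(alive,v0) N2.N2=(alive,v0)
Op 7: gossip N0<->N1 -> N0.N0=(alive,v0) N0.N1=(alive,v0) N0.N2=(alive,v0) | N1.N0=(alive,v0) N1.N1=(alive,v0) N1.N2=(alive,v0)

Answer: N0=alive,0 N1=alive,0 N2=alive,0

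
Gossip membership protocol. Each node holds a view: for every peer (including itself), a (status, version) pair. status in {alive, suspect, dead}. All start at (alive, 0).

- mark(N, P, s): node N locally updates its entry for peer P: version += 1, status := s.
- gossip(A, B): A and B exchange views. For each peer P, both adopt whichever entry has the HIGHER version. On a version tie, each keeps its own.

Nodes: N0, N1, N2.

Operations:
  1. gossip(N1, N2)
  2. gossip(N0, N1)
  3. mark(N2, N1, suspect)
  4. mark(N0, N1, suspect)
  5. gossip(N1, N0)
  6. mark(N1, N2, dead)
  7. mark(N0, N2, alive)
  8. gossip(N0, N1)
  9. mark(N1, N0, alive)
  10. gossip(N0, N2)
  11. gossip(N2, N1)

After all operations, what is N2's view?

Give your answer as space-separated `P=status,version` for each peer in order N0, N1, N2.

Answer: N0=alive,1 N1=suspect,1 N2=alive,1

Derivation:
Op 1: gossip N1<->N2 -> N1.N0=(alive,v0) N1.N1=(alive,v0) N1.N2=(alive,v0) | N2.N0=(alive,v0) N2.N1=(alive,v0) N2.N2=(alive,v0)
Op 2: gossip N0<->N1 -> N0.N0=(alive,v0) N0.N1=(alive,v0) N0.N2=(alive,v0) | N1.N0=(alive,v0) N1.N1=(alive,v0) N1.N2=(alive,v0)
Op 3: N2 marks N1=suspect -> (suspect,v1)
Op 4: N0 marks N1=suspect -> (suspect,v1)
Op 5: gossip N1<->N0 -> N1.N0=(alive,v0) N1.N1=(suspect,v1) N1.N2=(alive,v0) | N0.N0=(alive,v0) N0.N1=(suspect,v1) N0.N2=(alive,v0)
Op 6: N1 marks N2=dead -> (dead,v1)
Op 7: N0 marks N2=alive -> (alive,v1)
Op 8: gossip N0<->N1 -> N0.N0=(alive,v0) N0.N1=(suspect,v1) N0.N2=(alive,v1) | N1.N0=(alive,v0) N1.N1=(suspect,v1) N1.N2=(dead,v1)
Op 9: N1 marks N0=alive -> (alive,v1)
Op 10: gossip N0<->N2 -> N0.N0=(alive,v0) N0.N1=(suspect,v1) N0.N2=(alive,v1) | N2.N0=(alive,v0) N2.N1=(suspect,v1) N2.N2=(alive,v1)
Op 11: gossip N2<->N1 -> N2.N0=(alive,v1) N2.N1=(suspect,v1) N2.N2=(alive,v1) | N1.N0=(alive,v1) N1.N1=(suspect,v1) N1.N2=(dead,v1)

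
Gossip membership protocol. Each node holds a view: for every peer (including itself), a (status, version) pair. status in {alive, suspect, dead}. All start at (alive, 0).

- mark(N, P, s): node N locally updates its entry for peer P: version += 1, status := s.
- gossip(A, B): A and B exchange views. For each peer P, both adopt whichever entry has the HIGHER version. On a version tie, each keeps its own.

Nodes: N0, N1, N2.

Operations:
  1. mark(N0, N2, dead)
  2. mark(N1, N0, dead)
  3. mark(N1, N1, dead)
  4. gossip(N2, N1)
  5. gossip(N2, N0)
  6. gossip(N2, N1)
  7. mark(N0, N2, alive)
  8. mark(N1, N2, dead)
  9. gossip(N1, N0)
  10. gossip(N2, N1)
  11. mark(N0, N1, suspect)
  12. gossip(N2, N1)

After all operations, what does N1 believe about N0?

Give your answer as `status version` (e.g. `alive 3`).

Op 1: N0 marks N2=dead -> (dead,v1)
Op 2: N1 marks N0=dead -> (dead,v1)
Op 3: N1 marks N1=dead -> (dead,v1)
Op 4: gossip N2<->N1 -> N2.N0=(dead,v1) N2.N1=(dead,v1) N2.N2=(alive,v0) | N1.N0=(dead,v1) N1.N1=(dead,v1) N1.N2=(alive,v0)
Op 5: gossip N2<->N0 -> N2.N0=(dead,v1) N2.N1=(dead,v1) N2.N2=(dead,v1) | N0.N0=(dead,v1) N0.N1=(dead,v1) N0.N2=(dead,v1)
Op 6: gossip N2<->N1 -> N2.N0=(dead,v1) N2.N1=(dead,v1) N2.N2=(dead,v1) | N1.N0=(dead,v1) N1.N1=(dead,v1) N1.N2=(dead,v1)
Op 7: N0 marks N2=alive -> (alive,v2)
Op 8: N1 marks N2=dead -> (dead,v2)
Op 9: gossip N1<->N0 -> N1.N0=(dead,v1) N1.N1=(dead,v1) N1.N2=(dead,v2) | N0.N0=(dead,v1) N0.N1=(dead,v1) N0.N2=(alive,v2)
Op 10: gossip N2<->N1 -> N2.N0=(dead,v1) N2.N1=(dead,v1) N2.N2=(dead,v2) | N1.N0=(dead,v1) N1.N1=(dead,v1) N1.N2=(dead,v2)
Op 11: N0 marks N1=suspect -> (suspect,v2)
Op 12: gossip N2<->N1 -> N2.N0=(dead,v1) N2.N1=(dead,v1) N2.N2=(dead,v2) | N1.N0=(dead,v1) N1.N1=(dead,v1) N1.N2=(dead,v2)

Answer: dead 1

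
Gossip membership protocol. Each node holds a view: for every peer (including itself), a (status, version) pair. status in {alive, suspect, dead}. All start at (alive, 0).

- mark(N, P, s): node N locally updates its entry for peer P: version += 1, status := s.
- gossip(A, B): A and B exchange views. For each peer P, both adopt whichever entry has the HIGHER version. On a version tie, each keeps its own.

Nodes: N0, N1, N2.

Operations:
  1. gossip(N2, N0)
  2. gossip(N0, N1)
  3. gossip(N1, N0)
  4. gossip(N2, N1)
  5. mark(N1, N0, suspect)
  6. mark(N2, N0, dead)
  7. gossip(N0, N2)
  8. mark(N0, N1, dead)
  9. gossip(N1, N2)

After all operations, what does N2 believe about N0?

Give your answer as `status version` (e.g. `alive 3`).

Op 1: gossip N2<->N0 -> N2.N0=(alive,v0) N2.N1=(alive,v0) N2.N2=(alive,v0) | N0.N0=(alive,v0) N0.N1=(alive,v0) N0.N2=(alive,v0)
Op 2: gossip N0<->N1 -> N0.N0=(alive,v0) N0.N1=(alive,v0) N0.N2=(alive,v0) | N1.N0=(alive,v0) N1.N1=(alive,v0) N1.N2=(alive,v0)
Op 3: gossip N1<->N0 -> N1.N0=(alive,v0) N1.N1=(alive,v0) N1.N2=(alive,v0) | N0.N0=(alive,v0) N0.N1=(alive,v0) N0.N2=(alive,v0)
Op 4: gossip N2<->N1 -> N2.N0=(alive,v0) N2.N1=(alive,v0) N2.N2=(alive,v0) | N1.N0=(alive,v0) N1.N1=(alive,v0) N1.N2=(alive,v0)
Op 5: N1 marks N0=suspect -> (suspect,v1)
Op 6: N2 marks N0=dead -> (dead,v1)
Op 7: gossip N0<->N2 -> N0.N0=(dead,v1) N0.N1=(alive,v0) N0.N2=(alive,v0) | N2.N0=(dead,v1) N2.N1=(alive,v0) N2.N2=(alive,v0)
Op 8: N0 marks N1=dead -> (dead,v1)
Op 9: gossip N1<->N2 -> N1.N0=(suspect,v1) N1.N1=(alive,v0) N1.N2=(alive,v0) | N2.N0=(dead,v1) N2.N1=(alive,v0) N2.N2=(alive,v0)

Answer: dead 1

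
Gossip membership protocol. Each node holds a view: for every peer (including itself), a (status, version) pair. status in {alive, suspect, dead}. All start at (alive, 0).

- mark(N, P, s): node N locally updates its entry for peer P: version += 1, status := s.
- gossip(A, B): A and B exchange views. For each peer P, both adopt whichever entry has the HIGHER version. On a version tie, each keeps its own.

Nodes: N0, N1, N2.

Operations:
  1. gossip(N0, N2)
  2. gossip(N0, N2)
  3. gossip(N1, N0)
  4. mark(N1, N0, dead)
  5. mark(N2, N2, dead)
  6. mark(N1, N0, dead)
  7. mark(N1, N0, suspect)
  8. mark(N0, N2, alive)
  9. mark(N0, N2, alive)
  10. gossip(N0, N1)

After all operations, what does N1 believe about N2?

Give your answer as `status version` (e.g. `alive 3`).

Op 1: gossip N0<->N2 -> N0.N0=(alive,v0) N0.N1=(alive,v0) N0.N2=(alive,v0) | N2.N0=(alive,v0) N2.N1=(alive,v0) N2.N2=(alive,v0)
Op 2: gossip N0<->N2 -> N0.N0=(alive,v0) N0.N1=(alive,v0) N0.N2=(alive,v0) | N2.N0=(alive,v0) N2.N1=(alive,v0) N2.N2=(alive,v0)
Op 3: gossip N1<->N0 -> N1.N0=(alive,v0) N1.N1=(alive,v0) N1.N2=(alive,v0) | N0.N0=(alive,v0) N0.N1=(alive,v0) N0.N2=(alive,v0)
Op 4: N1 marks N0=dead -> (dead,v1)
Op 5: N2 marks N2=dead -> (dead,v1)
Op 6: N1 marks N0=dead -> (dead,v2)
Op 7: N1 marks N0=suspect -> (suspect,v3)
Op 8: N0 marks N2=alive -> (alive,v1)
Op 9: N0 marks N2=alive -> (alive,v2)
Op 10: gossip N0<->N1 -> N0.N0=(suspect,v3) N0.N1=(alive,v0) N0.N2=(alive,v2) | N1.N0=(suspect,v3) N1.N1=(alive,v0) N1.N2=(alive,v2)

Answer: alive 2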